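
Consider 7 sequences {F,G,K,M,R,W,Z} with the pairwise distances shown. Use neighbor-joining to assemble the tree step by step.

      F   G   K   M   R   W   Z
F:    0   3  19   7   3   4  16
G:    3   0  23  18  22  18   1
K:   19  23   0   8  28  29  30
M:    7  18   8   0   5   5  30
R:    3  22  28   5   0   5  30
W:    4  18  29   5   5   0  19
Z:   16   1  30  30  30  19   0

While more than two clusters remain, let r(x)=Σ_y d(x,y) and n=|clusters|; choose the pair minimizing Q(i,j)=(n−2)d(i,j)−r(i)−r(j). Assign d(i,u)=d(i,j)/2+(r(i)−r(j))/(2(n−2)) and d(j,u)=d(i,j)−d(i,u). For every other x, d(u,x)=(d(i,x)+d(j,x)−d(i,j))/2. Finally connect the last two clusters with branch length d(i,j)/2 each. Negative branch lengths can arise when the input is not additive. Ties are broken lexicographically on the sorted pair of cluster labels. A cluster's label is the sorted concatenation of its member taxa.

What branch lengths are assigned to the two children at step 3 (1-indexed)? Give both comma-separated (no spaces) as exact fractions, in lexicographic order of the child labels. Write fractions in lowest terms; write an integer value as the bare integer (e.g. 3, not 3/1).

-85/24,301/24

iteration 1: select G,Z (d=1, Q=-206); attach at lengths (-18/5, 23/5); label the merged cluster GZ
  updated: d(F,GZ)=9, d(GZ,K)=26, d(GZ,M)=47/2, d(GZ,R)=51/2, d(GZ,W)=18
iteration 2: select K,M (d=8, Q=-253/2); attach at lengths (187/16, -59/16); label the merged cluster KM
  updated: d(F,KM)=9, d(GZ,KM)=83/4, d(KM,R)=25/2, d(KM,W)=13
iteration 3: select F,GZ (d=9, Q=-285/4); attach at lengths (-85/24, 301/24); label the merged cluster FGZ
  updated: d(FGZ,KM)=83/8, d(FGZ,R)=39/4, d(FGZ,W)=13/2
iteration 4: select FGZ,KM (d=83/8, Q=-167/4); attach at lengths (23/8, 15/2); label the merged cluster FGKMZ
  updated: d(FGKMZ,R)=95/16, d(FGKMZ,W)=73/16
iteration 5: select FGKMZ,R (d=95/16, Q=-31/2); attach at lengths (11/4, 51/16); label the merged cluster FGKMRZ
  updated: d(FGKMRZ,W)=29/16
iteration 6: select FGKMRZ,W (d=29/16); attach at lengths (29/32, 29/32); label the merged cluster FGKMRWZ
final tree: ((((F:-85/24,(G:-18/5,Z:23/5):301/24):23/8,(K:187/16,M:-59/16):15/2):11/4,R:51/16):29/32,W:29/32)
total length: 289/8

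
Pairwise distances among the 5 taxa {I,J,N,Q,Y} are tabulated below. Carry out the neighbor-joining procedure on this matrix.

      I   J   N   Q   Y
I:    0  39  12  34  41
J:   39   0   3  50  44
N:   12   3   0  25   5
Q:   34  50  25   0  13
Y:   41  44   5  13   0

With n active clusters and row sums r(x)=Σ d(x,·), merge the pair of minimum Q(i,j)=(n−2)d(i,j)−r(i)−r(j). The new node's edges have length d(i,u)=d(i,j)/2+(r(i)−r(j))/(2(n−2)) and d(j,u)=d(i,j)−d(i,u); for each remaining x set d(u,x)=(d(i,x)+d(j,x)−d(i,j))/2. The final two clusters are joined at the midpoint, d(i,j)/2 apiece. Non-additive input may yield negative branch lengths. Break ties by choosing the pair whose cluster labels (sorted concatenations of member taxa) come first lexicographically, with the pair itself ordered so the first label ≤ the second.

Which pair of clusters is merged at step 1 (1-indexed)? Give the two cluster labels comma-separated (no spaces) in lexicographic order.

Q,Y

iteration 1: select Q,Y (d=13, Q=-186); attach at lengths (29/3, 10/3); label the merged cluster QY
  updated: d(I,QY)=31, d(J,QY)=81/2, d(N,QY)=17/2
iteration 2: select I,QY (d=31, Q=-100); attach at lengths (16, 15); label the merged cluster IQY
  updated: d(IQY,J)=97/4, d(IQY,N)=-21/4
iteration 3: select IQY,J (d=97/4, Q=-22); attach at lengths (8, 65/4); label the merged cluster IJQY
  updated: d(IJQY,N)=-53/4
iteration 4: select IJQY,N (d=-53/4); attach at lengths (-53/8, -53/8); label the merged cluster IJNQY
final tree: (((I:16,(Q:29/3,Y:10/3):15):8,J:65/4):-53/8,N:-53/8)
total length: 55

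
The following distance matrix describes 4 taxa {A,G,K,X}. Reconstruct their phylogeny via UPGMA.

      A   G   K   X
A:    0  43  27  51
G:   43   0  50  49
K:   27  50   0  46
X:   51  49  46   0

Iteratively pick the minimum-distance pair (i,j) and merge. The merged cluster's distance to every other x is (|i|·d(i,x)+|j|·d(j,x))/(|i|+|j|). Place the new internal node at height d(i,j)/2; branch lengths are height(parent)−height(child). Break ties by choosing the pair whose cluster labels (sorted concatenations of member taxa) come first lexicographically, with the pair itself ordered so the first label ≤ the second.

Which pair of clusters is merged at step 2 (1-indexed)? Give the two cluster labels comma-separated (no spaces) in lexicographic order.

AK,G

step 1: merge (A,K) at d=27; branch lengths A→27/2, K→27/2; new cluster AK
  updated: d(AK,G)=93/2, d(AK,X)=97/2
step 2: merge (AK,G) at d=93/2; branch lengths AK→39/4, G→93/4; new cluster AGK
  updated: d(AGK,X)=146/3
step 3: merge (AGK,X) at d=146/3; branch lengths AGK→13/12, X→73/3; new cluster AGKX
final tree: (((A:27/2,K:27/2):39/4,G:93/4):13/12,X:73/3)
total length: 1025/12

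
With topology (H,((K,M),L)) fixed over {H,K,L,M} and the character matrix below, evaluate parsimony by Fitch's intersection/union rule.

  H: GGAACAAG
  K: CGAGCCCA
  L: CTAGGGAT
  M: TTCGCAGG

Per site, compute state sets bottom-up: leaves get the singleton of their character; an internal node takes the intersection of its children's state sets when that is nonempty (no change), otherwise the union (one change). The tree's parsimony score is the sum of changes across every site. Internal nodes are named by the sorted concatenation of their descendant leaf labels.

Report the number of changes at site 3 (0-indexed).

1

KM@0: {C} ∪ {T} = {C,T} (union, +1)
KLM@0: {C,T} ∩ {C} = {C} (intersection, +0)
HKLM@0: {G} ∪ {C} = {C,G} (union, +1)
KM@1: {G} ∪ {T} = {G,T} (union, +1)
KLM@1: {G,T} ∩ {T} = {T} (intersection, +0)
HKLM@1: {G} ∪ {T} = {G,T} (union, +1)
KM@2: {A} ∪ {C} = {A,C} (union, +1)
KLM@2: {A,C} ∩ {A} = {A} (intersection, +0)
HKLM@2: {A} ∩ {A} = {A} (intersection, +0)
KM@3: {G} ∩ {G} = {G} (intersection, +0)
KLM@3: {G} ∩ {G} = {G} (intersection, +0)
HKLM@3: {A} ∪ {G} = {A,G} (union, +1)
KM@4: {C} ∩ {C} = {C} (intersection, +0)
KLM@4: {C} ∪ {G} = {C,G} (union, +1)
HKLM@4: {C} ∩ {C,G} = {C} (intersection, +0)
KM@5: {C} ∪ {A} = {A,C} (union, +1)
KLM@5: {A,C} ∪ {G} = {A,C,G} (union, +1)
HKLM@5: {A} ∩ {A,C,G} = {A} (intersection, +0)
KM@6: {C} ∪ {G} = {C,G} (union, +1)
KLM@6: {C,G} ∪ {A} = {A,C,G} (union, +1)
HKLM@6: {A} ∩ {A,C,G} = {A} (intersection, +0)
KM@7: {A} ∪ {G} = {A,G} (union, +1)
KLM@7: {A,G} ∪ {T} = {A,G,T} (union, +1)
HKLM@7: {G} ∩ {A,G,T} = {G} (intersection, +0)
per-site changes: [2, 2, 1, 1, 1, 2, 2, 2]; total = 13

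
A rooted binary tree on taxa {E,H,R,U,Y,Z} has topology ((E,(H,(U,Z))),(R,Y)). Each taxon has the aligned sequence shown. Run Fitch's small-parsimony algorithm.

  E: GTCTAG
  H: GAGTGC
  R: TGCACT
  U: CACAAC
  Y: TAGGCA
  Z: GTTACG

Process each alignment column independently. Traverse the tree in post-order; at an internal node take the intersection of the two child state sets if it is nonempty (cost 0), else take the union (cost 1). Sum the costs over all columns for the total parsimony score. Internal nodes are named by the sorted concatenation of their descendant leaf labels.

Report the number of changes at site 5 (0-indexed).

[col 0] UZ: children U:{C}, Z:{G} ∪→ {C,G}; cost 1
[col 0] HUZ: children H:{G}, UZ:{C,G} ∩→ {G}; cost 0
[col 0] EHUZ: children E:{G}, HUZ:{G} ∩→ {G}; cost 0
[col 0] RY: children R:{T}, Y:{T} ∩→ {T}; cost 0
[col 0] EHRUYZ: children EHUZ:{G}, RY:{T} ∪→ {G,T}; cost 1
[col 1] UZ: children U:{A}, Z:{T} ∪→ {A,T}; cost 1
[col 1] HUZ: children H:{A}, UZ:{A,T} ∩→ {A}; cost 0
[col 1] EHUZ: children E:{T}, HUZ:{A} ∪→ {A,T}; cost 1
[col 1] RY: children R:{G}, Y:{A} ∪→ {A,G}; cost 1
[col 1] EHRUYZ: children EHUZ:{A,T}, RY:{A,G} ∩→ {A}; cost 0
[col 2] UZ: children U:{C}, Z:{T} ∪→ {C,T}; cost 1
[col 2] HUZ: children H:{G}, UZ:{C,T} ∪→ {C,G,T}; cost 1
[col 2] EHUZ: children E:{C}, HUZ:{C,G,T} ∩→ {C}; cost 0
[col 2] RY: children R:{C}, Y:{G} ∪→ {C,G}; cost 1
[col 2] EHRUYZ: children EHUZ:{C}, RY:{C,G} ∩→ {C}; cost 0
[col 3] UZ: children U:{A}, Z:{A} ∩→ {A}; cost 0
[col 3] HUZ: children H:{T}, UZ:{A} ∪→ {A,T}; cost 1
[col 3] EHUZ: children E:{T}, HUZ:{A,T} ∩→ {T}; cost 0
[col 3] RY: children R:{A}, Y:{G} ∪→ {A,G}; cost 1
[col 3] EHRUYZ: children EHUZ:{T}, RY:{A,G} ∪→ {A,G,T}; cost 1
[col 4] UZ: children U:{A}, Z:{C} ∪→ {A,C}; cost 1
[col 4] HUZ: children H:{G}, UZ:{A,C} ∪→ {A,C,G}; cost 1
[col 4] EHUZ: children E:{A}, HUZ:{A,C,G} ∩→ {A}; cost 0
[col 4] RY: children R:{C}, Y:{C} ∩→ {C}; cost 0
[col 4] EHRUYZ: children EHUZ:{A}, RY:{C} ∪→ {A,C}; cost 1
[col 5] UZ: children U:{C}, Z:{G} ∪→ {C,G}; cost 1
[col 5] HUZ: children H:{C}, UZ:{C,G} ∩→ {C}; cost 0
[col 5] EHUZ: children E:{G}, HUZ:{C} ∪→ {C,G}; cost 1
[col 5] RY: children R:{T}, Y:{A} ∪→ {A,T}; cost 1
[col 5] EHRUYZ: children EHUZ:{C,G}, RY:{A,T} ∪→ {A,C,G,T}; cost 1
per-site changes: [2, 3, 3, 3, 3, 4]; total = 18

4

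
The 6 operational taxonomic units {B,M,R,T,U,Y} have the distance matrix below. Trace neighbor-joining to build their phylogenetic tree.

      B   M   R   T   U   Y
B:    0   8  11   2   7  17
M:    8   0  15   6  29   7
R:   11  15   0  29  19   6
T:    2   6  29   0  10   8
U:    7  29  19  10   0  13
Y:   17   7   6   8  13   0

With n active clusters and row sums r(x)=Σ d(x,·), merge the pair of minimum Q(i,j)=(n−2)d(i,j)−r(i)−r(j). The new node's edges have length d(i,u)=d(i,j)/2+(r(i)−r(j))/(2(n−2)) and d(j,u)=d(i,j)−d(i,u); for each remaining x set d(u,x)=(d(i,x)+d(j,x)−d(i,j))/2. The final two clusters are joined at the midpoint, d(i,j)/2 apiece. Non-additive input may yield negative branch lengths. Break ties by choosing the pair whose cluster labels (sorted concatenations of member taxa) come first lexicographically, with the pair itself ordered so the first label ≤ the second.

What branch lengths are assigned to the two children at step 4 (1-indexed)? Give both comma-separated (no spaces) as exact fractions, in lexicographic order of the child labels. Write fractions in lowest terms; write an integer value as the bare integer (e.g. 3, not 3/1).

1. join R+Y (d=6, Q=-107) ⇒ RY; edges |R|=53/8, |Y|=-5/8
  updated: d(B,RY)=11, d(M,RY)=8, d(RY,T)=31/2, d(RY,U)=13
2. join M+RY (d=8, Q=-149/2) ⇒ MRY; edges |M|=55/12, |RY|=41/12
  updated: d(B,MRY)=11/2, d(MRY,T)=27/4, d(MRY,U)=17
3. join B+U (d=7, Q=-69/2) ⇒ BU; edges |B|=-11/8, |U|=67/8
  updated: d(BU,MRY)=31/4, d(BU,T)=5/2
4. join BU+MRY (d=31/4, Q=-17) ⇒ BMRUY; edges |BU|=7/4, |MRY|=6
  updated: d(BMRUY,T)=3/4
5. join BMRUY+T (d=3/4) ⇒ BMRTUY; edges |BMRUY|=3/8, |T|=3/8
final tree: (((B:-11/8,U:67/8):7/4,(M:55/12,(R:53/8,Y:-5/8):41/12):6):3/8,T:3/8)
total length: 59/2

7/4,6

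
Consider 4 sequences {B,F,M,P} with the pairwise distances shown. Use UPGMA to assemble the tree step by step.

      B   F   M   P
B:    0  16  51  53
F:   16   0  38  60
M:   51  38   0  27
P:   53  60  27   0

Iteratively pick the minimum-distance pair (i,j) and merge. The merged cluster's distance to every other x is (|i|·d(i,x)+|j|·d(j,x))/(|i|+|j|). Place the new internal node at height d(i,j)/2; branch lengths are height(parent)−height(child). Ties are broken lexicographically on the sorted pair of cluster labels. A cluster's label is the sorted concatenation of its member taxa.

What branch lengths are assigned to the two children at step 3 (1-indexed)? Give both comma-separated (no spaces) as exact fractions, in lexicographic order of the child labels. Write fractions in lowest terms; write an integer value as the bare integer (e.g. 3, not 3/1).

1. join B+F (d=16) ⇒ BF; edges |B|=8, |F|=8
  updated: d(BF,M)=89/2, d(BF,P)=113/2
2. join M+P (d=27) ⇒ MP; edges |M|=27/2, |P|=27/2
  updated: d(BF,MP)=101/2
3. join BF+MP (d=101/2) ⇒ BFMP; edges |BF|=69/4, |MP|=47/4
final tree: ((B:8,F:8):69/4,(M:27/2,P:27/2):47/4)
total length: 72

69/4,47/4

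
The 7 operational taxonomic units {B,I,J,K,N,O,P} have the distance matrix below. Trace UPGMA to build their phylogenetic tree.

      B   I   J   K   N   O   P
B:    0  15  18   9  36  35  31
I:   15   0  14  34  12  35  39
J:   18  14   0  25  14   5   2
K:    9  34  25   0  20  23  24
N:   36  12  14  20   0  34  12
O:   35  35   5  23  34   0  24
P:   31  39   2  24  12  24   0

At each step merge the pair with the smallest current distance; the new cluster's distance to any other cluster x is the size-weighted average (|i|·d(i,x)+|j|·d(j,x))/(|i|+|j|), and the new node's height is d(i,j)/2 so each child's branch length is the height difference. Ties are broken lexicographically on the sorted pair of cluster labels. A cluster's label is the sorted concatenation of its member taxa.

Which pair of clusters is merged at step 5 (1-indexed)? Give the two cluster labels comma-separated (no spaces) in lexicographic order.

step 1: merge (J,P) at d=2; branch lengths J→1, P→1; new cluster JP
  updated: d(B,JP)=49/2, d(I,JP)=53/2, d(JP,K)=49/2, d(JP,N)=13, d(JP,O)=29/2
step 2: merge (B,K) at d=9; branch lengths B→9/2, K→9/2; new cluster BK
  updated: d(BK,I)=49/2, d(BK,JP)=49/2, d(BK,N)=28, d(BK,O)=29
step 3: merge (I,N) at d=12; branch lengths I→6, N→6; new cluster IN
  updated: d(BK,IN)=105/4, d(IN,JP)=79/4, d(IN,O)=69/2
step 4: merge (JP,O) at d=29/2; branch lengths JP→25/4, O→29/4; new cluster JOP
  updated: d(BK,JOP)=26, d(IN,JOP)=74/3
step 5: merge (IN,JOP) at d=74/3; branch lengths IN→19/3, JOP→61/12; new cluster IJNOP
  updated: d(BK,IJNOP)=261/10
step 6: merge (BK,IJNOP) at d=261/10; branch lengths BK→171/20, IJNOP→43/60; new cluster BIJKNOP
final tree: ((B:9/2,K:9/2):171/20,((I:6,N:6):19/3,((J:1,P:1):25/4,O:29/4):61/12):43/60)
total length: 3431/60

IN,JOP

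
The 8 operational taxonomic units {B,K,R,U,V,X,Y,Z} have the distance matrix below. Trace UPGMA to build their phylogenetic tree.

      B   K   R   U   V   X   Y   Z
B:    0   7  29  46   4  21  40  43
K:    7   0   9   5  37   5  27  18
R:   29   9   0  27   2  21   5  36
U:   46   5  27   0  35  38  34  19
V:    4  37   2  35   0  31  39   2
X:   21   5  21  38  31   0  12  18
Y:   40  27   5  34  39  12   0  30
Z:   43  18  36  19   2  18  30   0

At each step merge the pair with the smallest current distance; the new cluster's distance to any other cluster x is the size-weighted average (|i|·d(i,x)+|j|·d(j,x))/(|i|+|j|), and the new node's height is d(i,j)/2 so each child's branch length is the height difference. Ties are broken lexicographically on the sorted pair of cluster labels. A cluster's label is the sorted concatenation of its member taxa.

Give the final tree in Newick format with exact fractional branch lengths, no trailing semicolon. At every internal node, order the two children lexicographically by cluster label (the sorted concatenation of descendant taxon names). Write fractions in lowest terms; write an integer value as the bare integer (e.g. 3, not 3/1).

iteration 1: select R,V (d=2); attach at lengths (1, 1); label the merged cluster RV
  updated: d(B,RV)=33/2, d(K,RV)=23, d(RV,U)=31, d(RV,X)=26, d(RV,Y)=22, d(RV,Z)=19
iteration 2: select K,U (d=5); attach at lengths (5/2, 5/2); label the merged cluster KU
  updated: d(B,KU)=53/2, d(KU,RV)=27, d(KU,X)=43/2, d(KU,Y)=61/2, d(KU,Z)=37/2
iteration 3: select X,Y (d=12); attach at lengths (6, 6); label the merged cluster XY
  updated: d(B,XY)=61/2, d(KU,XY)=26, d(RV,XY)=24, d(XY,Z)=24
iteration 4: select B,RV (d=33/2); attach at lengths (33/4, 29/4); label the merged cluster BRV
  updated: d(BRV,KU)=161/6, d(BRV,XY)=157/6, d(BRV,Z)=27
iteration 5: select KU,Z (d=37/2); attach at lengths (27/4, 37/4); label the merged cluster KUZ
  updated: d(BRV,KUZ)=242/9, d(KUZ,XY)=76/3
iteration 6: select KUZ,XY (d=76/3); attach at lengths (41/12, 20/3); label the merged cluster KUXYZ
  updated: d(BRV,KUXYZ)=133/5
iteration 7: select BRV,KUXYZ (d=133/5); attach at lengths (101/20, 19/30); label the merged cluster BKRUVXYZ
final tree: ((B:33/4,(R:1,V:1):29/4):101/20,(((K:5/2,U:5/2):27/4,Z:37/4):41/12,(X:6,Y:6):20/3):19/30)
total length: 994/15

((B:33/4,(R:1,V:1):29/4):101/20,(((K:5/2,U:5/2):27/4,Z:37/4):41/12,(X:6,Y:6):20/3):19/30)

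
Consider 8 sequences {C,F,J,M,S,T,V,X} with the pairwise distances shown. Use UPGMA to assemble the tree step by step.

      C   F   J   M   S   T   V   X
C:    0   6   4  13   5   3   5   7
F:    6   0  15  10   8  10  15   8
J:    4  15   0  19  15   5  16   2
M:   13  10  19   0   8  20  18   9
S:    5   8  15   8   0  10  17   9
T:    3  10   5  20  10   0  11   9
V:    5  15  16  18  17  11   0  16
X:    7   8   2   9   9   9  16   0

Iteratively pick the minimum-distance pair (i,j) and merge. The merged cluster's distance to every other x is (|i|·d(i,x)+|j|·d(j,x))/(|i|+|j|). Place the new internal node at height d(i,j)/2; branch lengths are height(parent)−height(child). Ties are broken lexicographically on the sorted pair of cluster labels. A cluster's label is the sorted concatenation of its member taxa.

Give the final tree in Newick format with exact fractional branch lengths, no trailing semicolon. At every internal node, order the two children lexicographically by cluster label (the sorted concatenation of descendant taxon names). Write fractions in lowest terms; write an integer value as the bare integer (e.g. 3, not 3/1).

((((C:3/2,T:3/2):13/8,(J:1,X:1):17/8):8/3,((F:4,S:4):1/2,M:9/2):31/24):29/24,V:7)

1. join J+X (d=2) ⇒ JX; edges |J|=1, |X|=1
  updated: d(C,JX)=11/2, d(F,JX)=23/2, d(JX,M)=14, d(JX,S)=12, d(JX,T)=7, d(JX,V)=16
2. join C+T (d=3) ⇒ CT; edges |C|=3/2, |T|=3/2
  updated: d(CT,F)=8, d(CT,JX)=25/4, d(CT,M)=33/2, d(CT,S)=15/2, d(CT,V)=8
3. join CT+JX (d=25/4) ⇒ CJTX; edges |CT|=13/8, |JX|=17/8
  updated: d(CJTX,F)=39/4, d(CJTX,M)=61/4, d(CJTX,S)=39/4, d(CJTX,V)=12
4. join F+S (d=8) ⇒ FS; edges |F|=4, |S|=4
  updated: d(CJTX,FS)=39/4, d(FS,M)=9, d(FS,V)=16
5. join FS+M (d=9) ⇒ FMS; edges |FS|=1/2, |M|=9/2
  updated: d(CJTX,FMS)=139/12, d(FMS,V)=50/3
6. join CJTX+FMS (d=139/12) ⇒ CFJMSTX; edges |CJTX|=8/3, |FMS|=31/24
  updated: d(CFJMSTX,V)=14
7. join CFJMSTX+V (d=14) ⇒ CFJMSTVX; edges |CFJMSTX|=29/24, |V|=7
final tree: ((((C:3/2,T:3/2):13/8,(J:1,X:1):17/8):8/3,((F:4,S:4):1/2,M:9/2):31/24):29/24,V:7)
total length: 407/12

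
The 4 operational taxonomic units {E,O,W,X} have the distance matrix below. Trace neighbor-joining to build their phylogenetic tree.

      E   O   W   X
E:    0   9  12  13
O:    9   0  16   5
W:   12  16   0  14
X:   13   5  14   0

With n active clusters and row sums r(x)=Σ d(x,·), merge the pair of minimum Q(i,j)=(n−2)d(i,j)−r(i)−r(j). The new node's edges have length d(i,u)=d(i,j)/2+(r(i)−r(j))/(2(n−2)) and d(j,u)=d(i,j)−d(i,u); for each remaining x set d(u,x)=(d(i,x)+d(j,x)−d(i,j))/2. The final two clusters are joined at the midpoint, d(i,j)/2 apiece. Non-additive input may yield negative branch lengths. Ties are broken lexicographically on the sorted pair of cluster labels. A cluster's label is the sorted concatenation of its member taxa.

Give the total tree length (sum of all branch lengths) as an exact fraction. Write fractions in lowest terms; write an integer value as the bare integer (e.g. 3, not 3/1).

step 1: merge (E,W) at d=12, Q=-52; branch lengths E→4, W→8; new cluster EW
  updated: d(EW,O)=13/2, d(EW,X)=15/2
step 2: merge (EW,O) at d=13/2, Q=-19; branch lengths EW→9/2, O→2; new cluster EOW
  updated: d(EOW,X)=3
step 3: merge (EOW,X) at d=3; branch lengths EOW→3/2, X→3/2; new cluster EOWX
final tree: (((E:4,W:8):9/2,O:2):3/2,X:3/2)
total length: 43/2

43/2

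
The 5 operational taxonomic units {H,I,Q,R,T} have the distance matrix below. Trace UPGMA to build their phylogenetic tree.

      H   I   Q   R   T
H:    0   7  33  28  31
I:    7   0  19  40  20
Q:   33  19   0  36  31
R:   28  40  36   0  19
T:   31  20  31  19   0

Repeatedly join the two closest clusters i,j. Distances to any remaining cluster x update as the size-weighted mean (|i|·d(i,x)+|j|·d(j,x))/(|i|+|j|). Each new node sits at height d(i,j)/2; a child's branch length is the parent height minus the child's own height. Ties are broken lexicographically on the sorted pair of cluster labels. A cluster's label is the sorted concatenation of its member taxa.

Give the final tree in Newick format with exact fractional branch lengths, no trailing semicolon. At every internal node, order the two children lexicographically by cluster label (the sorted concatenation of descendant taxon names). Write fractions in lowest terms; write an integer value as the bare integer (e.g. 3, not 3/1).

(((H:7/2,I:7/2):19/2,Q:13):5/2,(R:19/2,T:19/2):6)

iteration 1: select H,I (d=7); attach at lengths (7/2, 7/2); label the merged cluster HI
  updated: d(HI,Q)=26, d(HI,R)=34, d(HI,T)=51/2
iteration 2: select R,T (d=19); attach at lengths (19/2, 19/2); label the merged cluster RT
  updated: d(HI,RT)=119/4, d(Q,RT)=67/2
iteration 3: select HI,Q (d=26); attach at lengths (19/2, 13); label the merged cluster HIQ
  updated: d(HIQ,RT)=31
iteration 4: select HIQ,RT (d=31); attach at lengths (5/2, 6); label the merged cluster HIQRT
final tree: (((H:7/2,I:7/2):19/2,Q:13):5/2,(R:19/2,T:19/2):6)
total length: 57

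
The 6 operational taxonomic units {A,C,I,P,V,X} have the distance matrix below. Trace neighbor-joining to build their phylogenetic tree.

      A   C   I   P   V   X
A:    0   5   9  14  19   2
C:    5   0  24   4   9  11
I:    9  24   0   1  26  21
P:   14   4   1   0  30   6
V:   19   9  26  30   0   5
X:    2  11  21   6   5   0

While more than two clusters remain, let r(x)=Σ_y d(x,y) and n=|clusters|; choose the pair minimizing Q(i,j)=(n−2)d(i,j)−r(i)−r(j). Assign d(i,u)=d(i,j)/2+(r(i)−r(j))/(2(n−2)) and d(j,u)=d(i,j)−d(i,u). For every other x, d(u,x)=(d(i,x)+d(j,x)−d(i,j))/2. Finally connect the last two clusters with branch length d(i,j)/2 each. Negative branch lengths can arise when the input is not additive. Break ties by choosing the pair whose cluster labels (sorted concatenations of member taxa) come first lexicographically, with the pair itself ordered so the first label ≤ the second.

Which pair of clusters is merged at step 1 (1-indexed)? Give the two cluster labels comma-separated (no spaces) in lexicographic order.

I,P

iteration 1: select I,P (d=1, Q=-132); attach at lengths (15/4, -11/4); label the merged cluster IP
  updated: d(A,IP)=11, d(C,IP)=27/2, d(IP,V)=55/2, d(IP,X)=13
iteration 2: select V,X (d=5, Q=-153/2); attach at lengths (89/12, -29/12); label the merged cluster VX
  updated: d(A,VX)=8, d(C,VX)=15/2, d(IP,VX)=71/4
iteration 3: select A,IP (d=11, Q=-177/4); attach at lengths (15/16, 161/16); label the merged cluster AIP
  updated: d(AIP,C)=15/4, d(AIP,VX)=59/8
iteration 4: select AIP,C (d=15/4, Q=-149/8); attach at lengths (29/16, 31/16); label the merged cluster ACIP
  updated: d(ACIP,VX)=89/16
iteration 5: select ACIP,VX (d=89/16); attach at lengths (89/32, 89/32); label the merged cluster ACIPVX
final tree: (((A:15/16,(I:15/4,P:-11/4):161/16):29/16,C:31/16):89/32,(V:89/12,X:-29/12):89/32)
total length: 421/16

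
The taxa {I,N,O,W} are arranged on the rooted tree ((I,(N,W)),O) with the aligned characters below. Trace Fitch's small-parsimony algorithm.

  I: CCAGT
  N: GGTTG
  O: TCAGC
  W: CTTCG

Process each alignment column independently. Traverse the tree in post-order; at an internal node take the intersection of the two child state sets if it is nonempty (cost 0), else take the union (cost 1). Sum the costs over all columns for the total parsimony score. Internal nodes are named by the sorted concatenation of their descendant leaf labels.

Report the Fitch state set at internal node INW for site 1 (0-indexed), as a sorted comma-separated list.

[col 0] NW: children N:{G}, W:{C} ∪→ {C,G}; cost 1
[col 0] INW: children I:{C}, NW:{C,G} ∩→ {C}; cost 0
[col 0] INOW: children INW:{C}, O:{T} ∪→ {C,T}; cost 1
[col 1] NW: children N:{G}, W:{T} ∪→ {G,T}; cost 1
[col 1] INW: children I:{C}, NW:{G,T} ∪→ {C,G,T}; cost 1
[col 1] INOW: children INW:{C,G,T}, O:{C} ∩→ {C}; cost 0
[col 2] NW: children N:{T}, W:{T} ∩→ {T}; cost 0
[col 2] INW: children I:{A}, NW:{T} ∪→ {A,T}; cost 1
[col 2] INOW: children INW:{A,T}, O:{A} ∩→ {A}; cost 0
[col 3] NW: children N:{T}, W:{C} ∪→ {C,T}; cost 1
[col 3] INW: children I:{G}, NW:{C,T} ∪→ {C,G,T}; cost 1
[col 3] INOW: children INW:{C,G,T}, O:{G} ∩→ {G}; cost 0
[col 4] NW: children N:{G}, W:{G} ∩→ {G}; cost 0
[col 4] INW: children I:{T}, NW:{G} ∪→ {G,T}; cost 1
[col 4] INOW: children INW:{G,T}, O:{C} ∪→ {C,G,T}; cost 1
per-site changes: [2, 2, 1, 2, 2]; total = 9

C,G,T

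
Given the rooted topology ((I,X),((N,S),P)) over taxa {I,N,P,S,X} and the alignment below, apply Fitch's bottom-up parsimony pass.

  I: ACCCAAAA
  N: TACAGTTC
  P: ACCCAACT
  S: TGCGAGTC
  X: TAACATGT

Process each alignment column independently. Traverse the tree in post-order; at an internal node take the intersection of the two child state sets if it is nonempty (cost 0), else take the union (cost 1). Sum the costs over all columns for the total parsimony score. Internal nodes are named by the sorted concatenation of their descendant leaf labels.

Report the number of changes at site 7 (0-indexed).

[col 0] IX: children I:{A}, X:{T} ∪→ {A,T}; cost 1
[col 0] NS: children N:{T}, S:{T} ∩→ {T}; cost 0
[col 0] NPS: children NS:{T}, P:{A} ∪→ {A,T}; cost 1
[col 0] INPSX: children IX:{A,T}, NPS:{A,T} ∩→ {A,T}; cost 0
[col 1] IX: children I:{C}, X:{A} ∪→ {A,C}; cost 1
[col 1] NS: children N:{A}, S:{G} ∪→ {A,G}; cost 1
[col 1] NPS: children NS:{A,G}, P:{C} ∪→ {A,C,G}; cost 1
[col 1] INPSX: children IX:{A,C}, NPS:{A,C,G} ∩→ {A,C}; cost 0
[col 2] IX: children I:{C}, X:{A} ∪→ {A,C}; cost 1
[col 2] NS: children N:{C}, S:{C} ∩→ {C}; cost 0
[col 2] NPS: children NS:{C}, P:{C} ∩→ {C}; cost 0
[col 2] INPSX: children IX:{A,C}, NPS:{C} ∩→ {C}; cost 0
[col 3] IX: children I:{C}, X:{C} ∩→ {C}; cost 0
[col 3] NS: children N:{A}, S:{G} ∪→ {A,G}; cost 1
[col 3] NPS: children NS:{A,G}, P:{C} ∪→ {A,C,G}; cost 1
[col 3] INPSX: children IX:{C}, NPS:{A,C,G} ∩→ {C}; cost 0
[col 4] IX: children I:{A}, X:{A} ∩→ {A}; cost 0
[col 4] NS: children N:{G}, S:{A} ∪→ {A,G}; cost 1
[col 4] NPS: children NS:{A,G}, P:{A} ∩→ {A}; cost 0
[col 4] INPSX: children IX:{A}, NPS:{A} ∩→ {A}; cost 0
[col 5] IX: children I:{A}, X:{T} ∪→ {A,T}; cost 1
[col 5] NS: children N:{T}, S:{G} ∪→ {G,T}; cost 1
[col 5] NPS: children NS:{G,T}, P:{A} ∪→ {A,G,T}; cost 1
[col 5] INPSX: children IX:{A,T}, NPS:{A,G,T} ∩→ {A,T}; cost 0
[col 6] IX: children I:{A}, X:{G} ∪→ {A,G}; cost 1
[col 6] NS: children N:{T}, S:{T} ∩→ {T}; cost 0
[col 6] NPS: children NS:{T}, P:{C} ∪→ {C,T}; cost 1
[col 6] INPSX: children IX:{A,G}, NPS:{C,T} ∪→ {A,C,G,T}; cost 1
[col 7] IX: children I:{A}, X:{T} ∪→ {A,T}; cost 1
[col 7] NS: children N:{C}, S:{C} ∩→ {C}; cost 0
[col 7] NPS: children NS:{C}, P:{T} ∪→ {C,T}; cost 1
[col 7] INPSX: children IX:{A,T}, NPS:{C,T} ∩→ {T}; cost 0
per-site changes: [2, 3, 1, 2, 1, 3, 3, 2]; total = 17

2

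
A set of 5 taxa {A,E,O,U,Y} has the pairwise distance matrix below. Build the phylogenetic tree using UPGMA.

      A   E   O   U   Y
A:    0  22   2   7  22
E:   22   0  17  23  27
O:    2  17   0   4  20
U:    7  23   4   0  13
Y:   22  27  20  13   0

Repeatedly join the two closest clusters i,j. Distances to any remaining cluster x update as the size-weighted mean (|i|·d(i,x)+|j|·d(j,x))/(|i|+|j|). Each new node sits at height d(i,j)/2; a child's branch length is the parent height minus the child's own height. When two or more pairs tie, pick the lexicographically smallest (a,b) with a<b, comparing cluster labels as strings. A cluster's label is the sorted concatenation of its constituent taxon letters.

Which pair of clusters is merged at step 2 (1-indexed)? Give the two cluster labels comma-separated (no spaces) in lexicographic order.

AO,U

1. join A+O (d=2) ⇒ AO; edges |A|=1, |O|=1
  updated: d(AO,E)=39/2, d(AO,U)=11/2, d(AO,Y)=21
2. join AO+U (d=11/2) ⇒ AOU; edges |AO|=7/4, |U|=11/4
  updated: d(AOU,E)=62/3, d(AOU,Y)=55/3
3. join AOU+Y (d=55/3) ⇒ AOUY; edges |AOU|=77/12, |Y|=55/6
  updated: d(AOUY,E)=89/4
4. join AOUY+E (d=89/4) ⇒ AEOUY; edges |AOUY|=47/24, |E|=89/8
final tree: ((((A:1,O:1):7/4,U:11/4):77/12,Y:55/6):47/24,E:89/8)
total length: 211/6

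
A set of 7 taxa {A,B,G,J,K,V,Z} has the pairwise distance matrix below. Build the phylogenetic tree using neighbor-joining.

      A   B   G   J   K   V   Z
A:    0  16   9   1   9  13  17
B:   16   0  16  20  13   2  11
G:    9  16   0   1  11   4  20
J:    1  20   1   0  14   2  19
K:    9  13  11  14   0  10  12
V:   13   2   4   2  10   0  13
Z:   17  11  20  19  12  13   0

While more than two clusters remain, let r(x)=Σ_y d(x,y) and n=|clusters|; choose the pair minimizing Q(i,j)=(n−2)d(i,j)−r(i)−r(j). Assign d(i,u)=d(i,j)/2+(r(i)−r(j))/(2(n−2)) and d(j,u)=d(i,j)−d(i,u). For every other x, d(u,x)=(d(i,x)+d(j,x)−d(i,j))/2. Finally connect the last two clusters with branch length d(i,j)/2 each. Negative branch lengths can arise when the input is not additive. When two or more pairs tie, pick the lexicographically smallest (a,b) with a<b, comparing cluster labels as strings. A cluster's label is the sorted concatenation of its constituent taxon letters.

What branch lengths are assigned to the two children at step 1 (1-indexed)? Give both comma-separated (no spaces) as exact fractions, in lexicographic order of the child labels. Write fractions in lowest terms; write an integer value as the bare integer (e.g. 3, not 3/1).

13/10,-3/10

1. join A+J (d=1, Q=-117) ⇒ AJ; edges |A|=13/10, |J|=-3/10
  updated: d(AJ,B)=35/2, d(AJ,G)=9/2, d(AJ,K)=11, d(AJ,V)=7, d(AJ,Z)=35/2
2. join AJ+G (d=9/2, Q=-95) ⇒ AGJ; edges |AJ|=5/2, |G|=2
  updated: d(AGJ,B)=29/2, d(AGJ,K)=35/4, d(AGJ,V)=13/4, d(AGJ,Z)=33/2
3. join B+V (d=2, Q=-251/4) ⇒ BV; edges |B|=73/24, |V|=-25/24
  updated: d(AGJ,BV)=63/8, d(BV,K)=21/2, d(BV,Z)=11
4. join AGJ+K (d=35/4, Q=-375/8) ⇒ AGJK; edges |AGJ|=155/32, |K|=125/32
  updated: d(AGJK,BV)=77/16, d(AGJK,Z)=79/8
5. join AGJK+BV (d=77/16, Q=-411/16) ⇒ ABGJKV; edges |AGJK|=59/32, |BV|=95/32
  updated: d(ABGJKV,Z)=257/32
6. join ABGJKV+Z (d=257/32) ⇒ ABGJKVZ; edges |ABGJKV|=257/64, |Z|=257/64
final tree: (((((A:13/10,J:-3/10):5/2,G:2):155/32,K:125/32):59/32,(B:73/24,V:-25/24):95/32):257/64,Z:257/64)
total length: 931/32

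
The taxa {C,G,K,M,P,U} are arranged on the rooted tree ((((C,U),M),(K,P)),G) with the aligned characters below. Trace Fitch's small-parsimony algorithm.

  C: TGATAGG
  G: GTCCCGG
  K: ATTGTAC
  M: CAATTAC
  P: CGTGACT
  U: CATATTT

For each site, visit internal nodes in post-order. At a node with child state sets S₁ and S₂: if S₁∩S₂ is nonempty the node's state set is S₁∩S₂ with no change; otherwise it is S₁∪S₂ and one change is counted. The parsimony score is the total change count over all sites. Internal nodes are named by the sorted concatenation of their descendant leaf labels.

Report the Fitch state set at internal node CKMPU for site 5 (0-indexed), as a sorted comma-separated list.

site 0, node CU: C={T} ∪ U={C} → {C,T} (+1)
site 0, node CMU: CU={C,T} ∩ M={C} → {C} (+0)
site 0, node KP: K={A} ∪ P={C} → {A,C} (+1)
site 0, node CKMPU: CMU={C} ∩ KP={A,C} → {C} (+0)
site 0, node CGKMPU: CKMPU={C} ∪ G={G} → {C,G} (+1)
site 1, node CU: C={G} ∪ U={A} → {A,G} (+1)
site 1, node CMU: CU={A,G} ∩ M={A} → {A} (+0)
site 1, node KP: K={T} ∪ P={G} → {G,T} (+1)
site 1, node CKMPU: CMU={A} ∪ KP={G,T} → {A,G,T} (+1)
site 1, node CGKMPU: CKMPU={A,G,T} ∩ G={T} → {T} (+0)
site 2, node CU: C={A} ∪ U={T} → {A,T} (+1)
site 2, node CMU: CU={A,T} ∩ M={A} → {A} (+0)
site 2, node KP: K={T} ∩ P={T} → {T} (+0)
site 2, node CKMPU: CMU={A} ∪ KP={T} → {A,T} (+1)
site 2, node CGKMPU: CKMPU={A,T} ∪ G={C} → {A,C,T} (+1)
site 3, node CU: C={T} ∪ U={A} → {A,T} (+1)
site 3, node CMU: CU={A,T} ∩ M={T} → {T} (+0)
site 3, node KP: K={G} ∩ P={G} → {G} (+0)
site 3, node CKMPU: CMU={T} ∪ KP={G} → {G,T} (+1)
site 3, node CGKMPU: CKMPU={G,T} ∪ G={C} → {C,G,T} (+1)
site 4, node CU: C={A} ∪ U={T} → {A,T} (+1)
site 4, node CMU: CU={A,T} ∩ M={T} → {T} (+0)
site 4, node KP: K={T} ∪ P={A} → {A,T} (+1)
site 4, node CKMPU: CMU={T} ∩ KP={A,T} → {T} (+0)
site 4, node CGKMPU: CKMPU={T} ∪ G={C} → {C,T} (+1)
site 5, node CU: C={G} ∪ U={T} → {G,T} (+1)
site 5, node CMU: CU={G,T} ∪ M={A} → {A,G,T} (+1)
site 5, node KP: K={A} ∪ P={C} → {A,C} (+1)
site 5, node CKMPU: CMU={A,G,T} ∩ KP={A,C} → {A} (+0)
site 5, node CGKMPU: CKMPU={A} ∪ G={G} → {A,G} (+1)
site 6, node CU: C={G} ∪ U={T} → {G,T} (+1)
site 6, node CMU: CU={G,T} ∪ M={C} → {C,G,T} (+1)
site 6, node KP: K={C} ∪ P={T} → {C,T} (+1)
site 6, node CKMPU: CMU={C,G,T} ∩ KP={C,T} → {C,T} (+0)
site 6, node CGKMPU: CKMPU={C,T} ∪ G={G} → {C,G,T} (+1)
per-site changes: [3, 3, 3, 3, 3, 4, 4]; total = 23

A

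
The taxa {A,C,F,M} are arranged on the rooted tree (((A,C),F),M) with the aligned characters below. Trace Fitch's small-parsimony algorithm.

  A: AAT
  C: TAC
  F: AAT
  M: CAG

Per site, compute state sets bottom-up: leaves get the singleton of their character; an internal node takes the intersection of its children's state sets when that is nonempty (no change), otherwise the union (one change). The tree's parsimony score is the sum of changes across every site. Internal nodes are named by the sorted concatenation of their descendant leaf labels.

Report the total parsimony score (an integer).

[col 0] AC: children A:{A}, C:{T} ∪→ {A,T}; cost 1
[col 0] ACF: children AC:{A,T}, F:{A} ∩→ {A}; cost 0
[col 0] ACFM: children ACF:{A}, M:{C} ∪→ {A,C}; cost 1
[col 1] AC: children A:{A}, C:{A} ∩→ {A}; cost 0
[col 1] ACF: children AC:{A}, F:{A} ∩→ {A}; cost 0
[col 1] ACFM: children ACF:{A}, M:{A} ∩→ {A}; cost 0
[col 2] AC: children A:{T}, C:{C} ∪→ {C,T}; cost 1
[col 2] ACF: children AC:{C,T}, F:{T} ∩→ {T}; cost 0
[col 2] ACFM: children ACF:{T}, M:{G} ∪→ {G,T}; cost 1
per-site changes: [2, 0, 2]; total = 4

4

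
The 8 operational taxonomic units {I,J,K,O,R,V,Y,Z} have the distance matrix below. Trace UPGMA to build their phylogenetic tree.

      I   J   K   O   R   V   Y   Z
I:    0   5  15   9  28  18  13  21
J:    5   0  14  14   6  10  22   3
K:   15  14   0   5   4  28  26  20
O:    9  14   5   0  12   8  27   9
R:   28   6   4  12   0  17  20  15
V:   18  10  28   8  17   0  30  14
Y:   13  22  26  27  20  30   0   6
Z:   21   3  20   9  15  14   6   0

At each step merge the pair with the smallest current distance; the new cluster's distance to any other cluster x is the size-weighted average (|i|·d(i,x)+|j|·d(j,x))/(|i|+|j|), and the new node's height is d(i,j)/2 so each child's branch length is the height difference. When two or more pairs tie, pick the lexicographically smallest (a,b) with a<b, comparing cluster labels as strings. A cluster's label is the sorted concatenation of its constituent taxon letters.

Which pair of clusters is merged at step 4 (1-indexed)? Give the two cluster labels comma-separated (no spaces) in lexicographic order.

step 1: merge (J,Z) at d=3; branch lengths J→3/2, Z→3/2; new cluster JZ
  updated: d(I,JZ)=13, d(JZ,K)=17, d(JZ,O)=23/2, d(JZ,R)=21/2, d(JZ,V)=12, d(JZ,Y)=14
step 2: merge (K,R) at d=4; branch lengths K→2, R→2; new cluster KR
  updated: d(I,KR)=43/2, d(JZ,KR)=55/4, d(KR,O)=17/2, d(KR,V)=45/2, d(KR,Y)=23
step 3: merge (O,V) at d=8; branch lengths O→4, V→4; new cluster OV
  updated: d(I,OV)=27/2, d(JZ,OV)=47/4, d(KR,OV)=31/2, d(OV,Y)=57/2
step 4: merge (JZ,OV) at d=47/4; branch lengths JZ→35/8, OV→15/8; new cluster JOVZ
  updated: d(I,JOVZ)=53/4, d(JOVZ,KR)=117/8, d(JOVZ,Y)=85/4
step 5: merge (I,Y) at d=13; branch lengths I→13/2, Y→13/2; new cluster IY
  updated: d(IY,JOVZ)=69/4, d(IY,KR)=89/4
step 6: merge (JOVZ,KR) at d=117/8; branch lengths JOVZ→23/16, KR→85/16; new cluster JKORVZ
  updated: d(IY,JKORVZ)=227/12
step 7: merge (IY,JKORVZ) at d=227/12; branch lengths IY→71/24, JKORVZ→103/48; new cluster IJKORVYZ
final tree: ((I:13/2,Y:13/2):71/24,(((J:3/2,Z:3/2):35/8,(O:4,V:4):15/8):23/16,(K:2,R:2):85/16):103/48)
total length: 2213/48

JZ,OV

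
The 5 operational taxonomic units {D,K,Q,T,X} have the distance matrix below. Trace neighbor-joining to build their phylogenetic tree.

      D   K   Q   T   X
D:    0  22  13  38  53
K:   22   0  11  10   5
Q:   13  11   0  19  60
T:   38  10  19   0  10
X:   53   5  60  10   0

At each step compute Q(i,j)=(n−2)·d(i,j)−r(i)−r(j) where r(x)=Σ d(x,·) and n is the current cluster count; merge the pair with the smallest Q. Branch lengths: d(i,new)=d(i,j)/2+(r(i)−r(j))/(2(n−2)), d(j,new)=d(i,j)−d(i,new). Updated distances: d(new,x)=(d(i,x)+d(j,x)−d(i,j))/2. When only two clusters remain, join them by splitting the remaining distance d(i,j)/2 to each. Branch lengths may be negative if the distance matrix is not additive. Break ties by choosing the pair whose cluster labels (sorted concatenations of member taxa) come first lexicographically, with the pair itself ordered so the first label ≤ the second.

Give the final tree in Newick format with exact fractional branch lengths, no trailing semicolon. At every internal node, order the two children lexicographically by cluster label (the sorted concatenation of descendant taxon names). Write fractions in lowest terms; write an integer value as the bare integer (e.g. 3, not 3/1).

((((D:31/3,Q:8/3):77/4,K:-37/4):47/4,T:-3/4):43/8,X:43/8)

step 1: merge (D,Q) at d=13, Q=-190; branch lengths D→31/3, Q→8/3; new cluster DQ
  updated: d(DQ,K)=10, d(DQ,T)=22, d(DQ,X)=50
step 2: merge (DQ,K) at d=10, Q=-87; branch lengths DQ→77/4, K→-37/4; new cluster DKQ
  updated: d(DKQ,T)=11, d(DKQ,X)=45/2
step 3: merge (DKQ,T) at d=11, Q=-87/2; branch lengths DKQ→47/4, T→-3/4; new cluster DKQT
  updated: d(DKQT,X)=43/4
step 4: merge (DKQT,X) at d=43/4; branch lengths DKQT→43/8, X→43/8; new cluster DKQTX
final tree: ((((D:31/3,Q:8/3):77/4,K:-37/4):47/4,T:-3/4):43/8,X:43/8)
total length: 179/4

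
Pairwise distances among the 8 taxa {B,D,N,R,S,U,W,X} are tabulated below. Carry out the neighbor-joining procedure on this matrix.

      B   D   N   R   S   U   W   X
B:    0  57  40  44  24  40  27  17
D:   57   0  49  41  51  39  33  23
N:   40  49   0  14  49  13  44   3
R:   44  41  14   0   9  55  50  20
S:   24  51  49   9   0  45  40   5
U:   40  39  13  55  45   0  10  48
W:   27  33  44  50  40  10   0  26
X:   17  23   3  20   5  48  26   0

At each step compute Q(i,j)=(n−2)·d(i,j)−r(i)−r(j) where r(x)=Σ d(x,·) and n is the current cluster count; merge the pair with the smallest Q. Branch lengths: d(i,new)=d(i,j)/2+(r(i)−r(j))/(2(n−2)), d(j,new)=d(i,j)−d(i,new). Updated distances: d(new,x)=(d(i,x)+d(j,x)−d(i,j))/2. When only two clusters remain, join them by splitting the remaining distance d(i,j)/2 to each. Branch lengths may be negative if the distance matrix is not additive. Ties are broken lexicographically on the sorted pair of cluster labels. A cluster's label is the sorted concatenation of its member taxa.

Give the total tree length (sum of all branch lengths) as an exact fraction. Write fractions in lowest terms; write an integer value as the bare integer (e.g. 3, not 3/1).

step 1: merge (U,W) at d=10, Q=-420; branch lengths U→20/3, W→10/3; new cluster UW
  updated: d(B,UW)=57/2, d(D,UW)=31, d(N,UW)=47/2, d(R,UW)=95/2, d(S,UW)=75/2, d(UW,X)=32
step 2: merge (R,S) at d=9, Q=-306; branch lengths R→9/2, S→9/2; new cluster RS
  updated: d(B,RS)=59/2, d(D,RS)=83/2, d(N,RS)=27, d(RS,UW)=38, d(RS,X)=8
step 3: merge (D,UW) at d=31, Q=-461/2; branch lengths D→345/16, UW→151/16; new cluster DUW
  updated: d(B,DUW)=109/4, d(DUW,N)=83/4, d(DUW,RS)=97/4, d(DUW,X)=12
step 4: merge (N,X) at d=3, Q=-487/4; branch lengths N→239/24, X→-167/24; new cluster NX
  updated: d(B,NX)=27, d(DUW,NX)=119/8, d(NX,RS)=16
step 5: merge (B,DUW) at d=109/4, Q=-765/8; branch lengths B→575/32, DUW→297/32; new cluster BDUW
  updated: d(BDUW,NX)=117/16, d(BDUW,RS)=53/4
step 6: merge (BDUW,NX) at d=117/16, Q=-585/16; branch lengths BDUW→73/32, NX→161/32; new cluster BDNUWX
  updated: d(BDNUWX,RS)=351/32
step 7: merge (BDNUWX,RS) at d=351/32; branch lengths BDNUWX→351/64, RS→351/64; new cluster BDNRSUWX
final tree: (((B:575/32,(D:345/16,(U:20/3,W:10/3):151/16):297/32):73/32,(N:239/24,X:-167/24):161/32):351/64,(R:9/2,S:9/2):351/64)
total length: 3153/32

3153/32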